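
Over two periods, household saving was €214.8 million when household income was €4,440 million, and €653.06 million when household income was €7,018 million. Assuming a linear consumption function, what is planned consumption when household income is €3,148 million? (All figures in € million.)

MPS = ΔS/ΔY = (653.06 − 214.8)/(7018 − 4440) = 438.26/2578 = 0.17
MPC = 1 − MPS = 0.83
Autonomous saving = 214.8 − 0.17(4440) = -540, so a = 540
C = 540 + 0.83(3148) = 540 + 2612.84 = 3152.84

C = 3152.84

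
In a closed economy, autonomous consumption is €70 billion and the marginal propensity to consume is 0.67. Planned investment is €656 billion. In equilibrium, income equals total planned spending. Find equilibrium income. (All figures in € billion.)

Y = C + I = 70 + 0.67Y + 656
Y − 0.67Y = 726
0.33Y = 726, so Y = 726/0.33 = 2200

Y = 2200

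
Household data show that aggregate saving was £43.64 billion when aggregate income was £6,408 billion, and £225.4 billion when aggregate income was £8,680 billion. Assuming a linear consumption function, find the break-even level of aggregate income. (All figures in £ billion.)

Y = 5862.5

MPS = ΔS/ΔY = (225.4 − 43.64)/(8680 − 6408) = 181.76/2272 = 0.08
MPC = 1 − MPS = 0.92
From S(6408) = 43.64: −a + 0.08(6408) = 43.64, so a = 512.64 − 43.64 = 469
Break-even (S = 0): Y = a/MPS = 469/0.08 = 5862.5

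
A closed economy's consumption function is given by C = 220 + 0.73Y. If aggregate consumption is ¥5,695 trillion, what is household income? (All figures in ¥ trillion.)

220 + 0.73Y = 5695
0.73Y = 5475, so Y = 5475/0.73 = 7500

Y = 7500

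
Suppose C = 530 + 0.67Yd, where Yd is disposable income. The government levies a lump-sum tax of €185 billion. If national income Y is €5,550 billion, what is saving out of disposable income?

Yd = Y − T = 5550 − 185 = 5365
C = 530 + 0.67(5365) = 530 + 3594.55 = 4124.55
S = Yd − C = 5365 − 4124.55 = 1240.45

S = 1240.45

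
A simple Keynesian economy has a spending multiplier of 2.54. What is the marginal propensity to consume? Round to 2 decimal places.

MPC = 0.61

k = 1/(1 − MPC), so 1 − MPC = 1/k = 1/2.54 = 0.3937
MPC = 1 − 0.3937 = 0.61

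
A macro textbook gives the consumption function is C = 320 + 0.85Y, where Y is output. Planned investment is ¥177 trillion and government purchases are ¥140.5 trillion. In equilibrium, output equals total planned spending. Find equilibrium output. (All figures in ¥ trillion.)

Y = C + I + G = 320 + 0.85Y + 177 + 140.5
Y − 0.85Y = 637.5
0.15Y = 637.5, so Y = 637.5/0.15 = 4250

Y = 4250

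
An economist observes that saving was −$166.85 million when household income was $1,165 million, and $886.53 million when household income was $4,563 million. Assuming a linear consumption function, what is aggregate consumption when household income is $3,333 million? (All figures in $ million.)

MPS = ΔS/ΔY = (886.53 − (-166.85))/(4563 − 1165) = 1053.38/3398 = 0.31
MPC = 1 − MPS = 0.69
Autonomous saving = -166.85 − 0.31(1165) = -528, so a = 528
C = 528 + 0.69(3333) = 528 + 2299.77 = 2827.77

C = 2827.77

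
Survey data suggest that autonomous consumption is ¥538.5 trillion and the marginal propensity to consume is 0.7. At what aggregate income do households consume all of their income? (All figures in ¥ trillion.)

At break-even, C = Y: 538.5 + 0.7Y = Y
0.3Y = 538.5, so Y = 538.5/0.3 = 1795

Y = 1795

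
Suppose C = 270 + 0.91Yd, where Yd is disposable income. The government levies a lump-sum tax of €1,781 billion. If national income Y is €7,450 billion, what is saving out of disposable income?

S = 240.21

Yd = Y − T = 7450 − 1781 = 5669
C = 270 + 0.91(5669) = 270 + 5158.79 = 5428.79
S = Yd − C = 5669 − 5428.79 = 240.21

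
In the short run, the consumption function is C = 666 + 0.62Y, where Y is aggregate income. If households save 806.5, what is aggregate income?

Y = 3875

S = Y − C = -666 + 0.38Y
-666 + 0.38Y = 806.5, so 0.38Y = 1472.5 and Y = 3875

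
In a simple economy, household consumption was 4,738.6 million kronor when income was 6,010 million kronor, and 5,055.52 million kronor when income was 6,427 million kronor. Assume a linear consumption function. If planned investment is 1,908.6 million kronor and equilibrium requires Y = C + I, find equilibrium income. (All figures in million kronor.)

Y = 8665

MPC = (5055.52 − 4738.6)/(6427 − 6010) = 316.92/417 = 0.76
a = 4738.6 − 0.76(6010) = 171
Equilibrium: Y = 171 + 0.76Y + 1908.6
0.24Y = 2079.6, so Y = 2079.6/0.24 = 8665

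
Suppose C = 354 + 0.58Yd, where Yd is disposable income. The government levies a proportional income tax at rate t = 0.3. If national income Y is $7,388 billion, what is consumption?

C = 3353.528

Yd = (1 − 0.3)(7388) = 0.7(7388) = 5171.6
C = 354 + 0.58(5171.6) = 354 + 2999.528 = 3353.528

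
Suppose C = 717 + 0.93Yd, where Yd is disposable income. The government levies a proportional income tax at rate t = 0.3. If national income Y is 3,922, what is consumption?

C = 3270.222

Yd = (1 − 0.3)(3922) = 0.7(3922) = 2745.4
C = 717 + 0.93(2745.4) = 717 + 2553.222 = 3270.222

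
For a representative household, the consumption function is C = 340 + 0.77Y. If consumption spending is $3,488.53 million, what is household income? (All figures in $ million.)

340 + 0.77Y = 3488.53
0.77Y = 3148.53, so Y = 3148.53/0.77 = 4089

Y = 4089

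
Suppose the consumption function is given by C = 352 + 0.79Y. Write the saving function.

S = Y − C = Y − (352 + 0.79Y) = -352 + (1 − 0.79)Y

S = -352 + 0.21Y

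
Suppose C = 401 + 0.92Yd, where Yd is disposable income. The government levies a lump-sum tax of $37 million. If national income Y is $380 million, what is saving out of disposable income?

S = -373.56

Yd = Y − T = 380 − 37 = 343
C = 401 + 0.92(343) = 401 + 315.56 = 716.56
S = Yd − C = 343 − 716.56 = -373.56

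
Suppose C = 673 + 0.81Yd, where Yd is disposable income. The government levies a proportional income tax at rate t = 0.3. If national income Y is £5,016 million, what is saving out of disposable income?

Yd = (1 − 0.3)(5016) = 0.7(5016) = 3511.2
C = 673 + 0.81(3511.2) = 673 + 2844.072 = 3517.072
S = Yd − C = 3511.2 − 3517.072 = -5.872

S = -5.872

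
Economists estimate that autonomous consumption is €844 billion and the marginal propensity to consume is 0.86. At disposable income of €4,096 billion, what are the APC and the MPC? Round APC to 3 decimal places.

APC = 1.066; MPC = 0.86

MPC = 0.86 (the slope of the consumption function)
C = 844 + 0.86(4096) = 4366.56, so APC = 4366.56/4096 = 1.066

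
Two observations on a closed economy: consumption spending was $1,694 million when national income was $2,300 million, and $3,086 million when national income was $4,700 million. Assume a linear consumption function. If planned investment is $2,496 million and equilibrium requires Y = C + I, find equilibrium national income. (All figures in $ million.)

Y = 6800

MPC = (3086 − 1694)/(4700 − 2300) = 1392/2400 = 0.58
a = 1694 − 0.58(2300) = 360
Equilibrium: Y = 360 + 0.58Y + 2496
0.42Y = 2856, so Y = 2856/0.42 = 6800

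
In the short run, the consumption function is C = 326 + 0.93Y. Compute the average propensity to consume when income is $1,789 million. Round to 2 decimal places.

C = 326 + 0.93(1789) = 1989.77
APC = C/Y = 1989.77/1789 = 1.11

APC = 1.11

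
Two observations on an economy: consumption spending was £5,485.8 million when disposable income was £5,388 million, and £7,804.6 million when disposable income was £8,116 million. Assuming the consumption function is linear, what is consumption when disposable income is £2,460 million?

MPC = (7804.6 − 5485.8)/(8116 − 5388) = 2318.8/2728 = 0.85
a = 5485.8 − 0.85(5388) = 5485.8 − 4579.8 = 906
C = 906 + 0.85(2460) = 906 + 2091 = 2997

C = 2997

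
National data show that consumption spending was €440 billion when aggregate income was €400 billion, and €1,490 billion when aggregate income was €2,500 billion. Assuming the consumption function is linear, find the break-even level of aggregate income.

MPC = (1490 − 440)/(2500 − 400) = 1050/2100 = 0.5
a = 440 − 0.5(400) = 440 − 200 = 240
Break-even: Y = a/(1−MPC) = 240/0.5 = 480

Y = 480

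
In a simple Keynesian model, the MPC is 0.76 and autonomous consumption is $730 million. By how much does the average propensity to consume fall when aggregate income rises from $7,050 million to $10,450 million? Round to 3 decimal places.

At Y = 7050: C = 730 + 0.76(7050) = 6088, APC = 6088/7050 = 0.8635
At Y = 10450: C = 8672, APC = 8672/10450 = 0.8299
Fall in APC = 0.8635 − 0.8299 = 0.0336 ≈ 0.034

ΔAPC = 0.034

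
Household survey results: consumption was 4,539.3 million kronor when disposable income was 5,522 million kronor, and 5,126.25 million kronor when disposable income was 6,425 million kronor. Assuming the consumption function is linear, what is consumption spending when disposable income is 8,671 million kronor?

C = 6586.15

MPC = (5126.25 − 4539.3)/(6425 − 5522) = 586.95/903 = 0.65
a = 4539.3 − 0.65(5522) = 4539.3 − 3589.3 = 950
C = 950 + 0.65(8671) = 950 + 5636.15 = 6586.15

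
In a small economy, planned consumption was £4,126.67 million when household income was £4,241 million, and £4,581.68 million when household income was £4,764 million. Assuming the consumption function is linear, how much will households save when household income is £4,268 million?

MPC = (4581.68 − 4126.67)/(4764 − 4241) = 455.01/523 = 0.87
a = 4126.67 − 0.87(4241) = 4126.67 − 3689.67 = 437
C = 437 + 0.87(4268) = 4150.16
S = 4268 − 4150.16 = 117.84

S = 117.84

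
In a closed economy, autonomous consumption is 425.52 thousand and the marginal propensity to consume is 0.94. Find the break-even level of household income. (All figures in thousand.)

Y = 7092

At break-even, C = Y: 425.52 + 0.94Y = Y
0.06Y = 425.52, so Y = 425.52/0.06 = 7092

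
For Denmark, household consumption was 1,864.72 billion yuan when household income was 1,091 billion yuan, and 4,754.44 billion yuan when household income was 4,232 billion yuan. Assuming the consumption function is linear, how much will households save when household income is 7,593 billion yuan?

MPC = (4754.44 − 1864.72)/(4232 − 1091) = 2889.72/3141 = 0.92
a = 1864.72 − 0.92(1091) = 1864.72 − 1003.72 = 861
C = 861 + 0.92(7593) = 7846.56
S = 7593 − 7846.56 = -253.56

S = -253.56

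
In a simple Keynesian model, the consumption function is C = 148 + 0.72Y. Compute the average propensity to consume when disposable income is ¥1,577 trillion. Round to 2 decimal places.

APC = 0.81

C = 148 + 0.72(1577) = 1283.44
APC = C/Y = 1283.44/1577 = 0.81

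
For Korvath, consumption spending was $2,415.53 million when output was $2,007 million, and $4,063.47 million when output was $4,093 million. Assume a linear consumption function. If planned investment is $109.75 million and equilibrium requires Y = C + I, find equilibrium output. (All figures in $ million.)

MPC = (4063.47 − 2415.53)/(4093 − 2007) = 1647.94/2086 = 0.79
a = 2415.53 − 0.79(2007) = 830
Equilibrium: Y = 830 + 0.79Y + 109.75
0.21Y = 939.75, so Y = 939.75/0.21 = 4475

Y = 4475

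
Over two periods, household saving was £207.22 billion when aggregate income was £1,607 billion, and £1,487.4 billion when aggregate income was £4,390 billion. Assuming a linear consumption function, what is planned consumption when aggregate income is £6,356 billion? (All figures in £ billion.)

MPS = ΔS/ΔY = (1487.4 − 207.22)/(4390 − 1607) = 1280.18/2783 = 0.46
MPC = 1 − MPS = 0.54
Autonomous saving = 207.22 − 0.46(1607) = -532, so a = 532
C = 532 + 0.54(6356) = 532 + 3432.24 = 3964.24

C = 3964.24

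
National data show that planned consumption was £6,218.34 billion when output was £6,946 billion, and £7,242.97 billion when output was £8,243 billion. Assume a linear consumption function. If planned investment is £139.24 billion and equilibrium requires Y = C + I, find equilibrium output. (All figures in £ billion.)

Y = 4144

MPC = (7242.97 − 6218.34)/(8243 − 6946) = 1024.63/1297 = 0.79
a = 6218.34 − 0.79(6946) = 731
Equilibrium: Y = 731 + 0.79Y + 139.24
0.21Y = 870.24, so Y = 870.24/0.21 = 4144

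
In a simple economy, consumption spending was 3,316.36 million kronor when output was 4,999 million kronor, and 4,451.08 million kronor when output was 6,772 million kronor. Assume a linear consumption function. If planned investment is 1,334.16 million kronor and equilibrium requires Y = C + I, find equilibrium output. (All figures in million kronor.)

Y = 4031

MPC = (4451.08 − 3316.36)/(6772 − 4999) = 1134.72/1773 = 0.64
a = 3316.36 − 0.64(4999) = 117
Equilibrium: Y = 117 + 0.64Y + 1334.16
0.36Y = 1451.16, so Y = 1451.16/0.36 = 4031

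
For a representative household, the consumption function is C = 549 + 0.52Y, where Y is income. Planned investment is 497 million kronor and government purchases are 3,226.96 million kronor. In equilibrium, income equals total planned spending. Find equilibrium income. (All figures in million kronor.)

Y = 8902

Y = C + I + G = 549 + 0.52Y + 497 + 3226.96
Y − 0.52Y = 4272.96
0.48Y = 4272.96, so Y = 4272.96/0.48 = 8902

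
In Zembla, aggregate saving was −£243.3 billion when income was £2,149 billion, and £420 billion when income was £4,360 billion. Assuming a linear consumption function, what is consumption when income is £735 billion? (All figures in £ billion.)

C = 1402.5

MPS = ΔS/ΔY = (420 − (-243.3))/(4360 − 2149) = 663.3/2211 = 0.3
MPC = 1 − MPS = 0.7
Autonomous saving = -243.3 − 0.3(2149) = -888, so a = 888
C = 888 + 0.7(735) = 888 + 514.5 = 1402.5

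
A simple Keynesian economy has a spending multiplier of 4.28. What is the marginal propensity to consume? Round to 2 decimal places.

MPC = 0.77

k = 1/(1 − MPC), so 1 − MPC = 1/k = 1/4.28 = 0.2336
MPC = 1 − 0.2336 = 0.77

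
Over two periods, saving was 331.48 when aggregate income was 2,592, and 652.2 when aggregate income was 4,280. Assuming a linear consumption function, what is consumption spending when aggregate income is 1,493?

C = 1370.33

MPS = ΔS/ΔY = (652.2 − 331.48)/(4280 − 2592) = 320.72/1688 = 0.19
MPC = 1 − MPS = 0.81
Autonomous saving = 331.48 − 0.19(2592) = -161, so a = 161
C = 161 + 0.81(1493) = 161 + 1209.33 = 1370.33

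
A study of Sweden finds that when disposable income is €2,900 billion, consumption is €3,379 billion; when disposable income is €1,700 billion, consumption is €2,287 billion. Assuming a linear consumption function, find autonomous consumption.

a = 740

MPC = ΔC/ΔY = (3379 − 2287)/(2900 − 1700) = 1092/1200 = 0.91
a = C − MPC·Y = 2287 − 0.91(1700) = 2287 − 1547 = 740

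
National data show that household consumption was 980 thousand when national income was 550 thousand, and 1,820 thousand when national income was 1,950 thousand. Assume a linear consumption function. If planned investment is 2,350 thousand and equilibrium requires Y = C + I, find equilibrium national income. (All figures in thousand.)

MPC = (1820 − 980)/(1950 − 550) = 840/1400 = 0.6
a = 980 − 0.6(550) = 650
Equilibrium: Y = 650 + 0.6Y + 2350
0.4Y = 3000, so Y = 3000/0.4 = 7500

Y = 7500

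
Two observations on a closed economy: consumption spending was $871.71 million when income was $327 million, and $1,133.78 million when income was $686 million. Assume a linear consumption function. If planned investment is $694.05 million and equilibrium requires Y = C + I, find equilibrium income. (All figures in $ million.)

Y = 4915

MPC = (1133.78 − 871.71)/(686 − 327) = 262.07/359 = 0.73
a = 871.71 − 0.73(327) = 633
Equilibrium: Y = 633 + 0.73Y + 694.05
0.27Y = 1327.05, so Y = 1327.05/0.27 = 4915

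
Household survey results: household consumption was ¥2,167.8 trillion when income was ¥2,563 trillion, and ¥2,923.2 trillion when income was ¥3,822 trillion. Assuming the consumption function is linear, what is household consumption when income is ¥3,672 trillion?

C = 2833.2

MPC = (2923.2 − 2167.8)/(3822 − 2563) = 755.4/1259 = 0.6
a = 2167.8 − 0.6(2563) = 2167.8 − 1537.8 = 630
C = 630 + 0.6(3672) = 630 + 2203.2 = 2833.2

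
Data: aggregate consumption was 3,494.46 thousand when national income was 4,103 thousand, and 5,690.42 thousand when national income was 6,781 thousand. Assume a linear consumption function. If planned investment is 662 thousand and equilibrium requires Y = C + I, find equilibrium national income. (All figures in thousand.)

MPC = (5690.42 − 3494.46)/(6781 − 4103) = 2195.96/2678 = 0.82
a = 3494.46 − 0.82(4103) = 130
Equilibrium: Y = 130 + 0.82Y + 662
0.18Y = 792, so Y = 792/0.18 = 4400

Y = 4400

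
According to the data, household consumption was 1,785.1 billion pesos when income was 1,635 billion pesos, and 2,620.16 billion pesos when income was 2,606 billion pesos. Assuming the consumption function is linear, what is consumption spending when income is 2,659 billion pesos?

C = 2665.74

MPC = (2620.16 − 1785.1)/(2606 − 1635) = 835.06/971 = 0.86
a = 1785.1 − 0.86(1635) = 1785.1 − 1406.1 = 379
C = 379 + 0.86(2659) = 379 + 2286.74 = 2665.74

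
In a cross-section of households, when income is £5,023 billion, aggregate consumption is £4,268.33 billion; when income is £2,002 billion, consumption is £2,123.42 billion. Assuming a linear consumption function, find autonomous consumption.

MPC = ΔC/ΔY = (4268.33 − 2123.42)/(5023 − 2002) = 2144.91/3021 = 0.71
a = C − MPC·Y = 2123.42 − 0.71(2002) = 2123.42 − 1421.42 = 702

a = 702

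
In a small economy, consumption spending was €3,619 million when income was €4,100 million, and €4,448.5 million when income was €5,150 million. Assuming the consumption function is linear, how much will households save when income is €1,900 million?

MPC = (4448.5 − 3619)/(5150 − 4100) = 829.5/1050 = 0.79
a = 3619 − 0.79(4100) = 3619 − 3239 = 380
C = 380 + 0.79(1900) = 1881
S = 1900 − 1881 = 19

S = 19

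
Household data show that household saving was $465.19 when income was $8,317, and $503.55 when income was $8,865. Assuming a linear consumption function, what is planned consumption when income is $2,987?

MPS = ΔS/ΔY = (503.55 − 465.19)/(8865 − 8317) = 38.36/548 = 0.07
MPC = 1 − MPS = 0.93
Autonomous saving = 465.19 − 0.07(8317) = -117, so a = 117
C = 117 + 0.93(2987) = 117 + 2777.91 = 2894.91

C = 2894.91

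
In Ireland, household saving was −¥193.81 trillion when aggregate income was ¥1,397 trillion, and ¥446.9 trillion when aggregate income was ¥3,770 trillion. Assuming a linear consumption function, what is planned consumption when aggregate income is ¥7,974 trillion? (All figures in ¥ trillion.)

C = 6392.02

MPS = ΔS/ΔY = (446.9 − (-193.81))/(3770 − 1397) = 640.71/2373 = 0.27
MPC = 1 − MPS = 0.73
Autonomous saving = -193.81 − 0.27(1397) = -571, so a = 571
C = 571 + 0.73(7974) = 571 + 5821.02 = 6392.02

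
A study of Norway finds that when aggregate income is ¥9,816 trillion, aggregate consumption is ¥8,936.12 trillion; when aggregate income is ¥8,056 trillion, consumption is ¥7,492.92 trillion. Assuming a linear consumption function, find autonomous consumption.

MPC = ΔC/ΔY = (8936.12 − 7492.92)/(9816 − 8056) = 1443.2/1760 = 0.82
a = C − MPC·Y = 7492.92 − 0.82(8056) = 7492.92 − 6605.92 = 887

a = 887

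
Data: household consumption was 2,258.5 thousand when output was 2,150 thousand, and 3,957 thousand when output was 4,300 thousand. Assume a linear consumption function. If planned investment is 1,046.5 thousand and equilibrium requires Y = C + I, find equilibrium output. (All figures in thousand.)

Y = 7650

MPC = (3957 − 2258.5)/(4300 − 2150) = 1698.5/2150 = 0.79
a = 2258.5 − 0.79(2150) = 560
Equilibrium: Y = 560 + 0.79Y + 1046.5
0.21Y = 1606.5, so Y = 1606.5/0.21 = 7650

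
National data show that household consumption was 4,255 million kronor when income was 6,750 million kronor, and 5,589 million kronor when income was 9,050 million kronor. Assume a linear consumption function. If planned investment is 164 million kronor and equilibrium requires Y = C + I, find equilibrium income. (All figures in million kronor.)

Y = 1200

MPC = (5589 − 4255)/(9050 − 6750) = 1334/2300 = 0.58
a = 4255 − 0.58(6750) = 340
Equilibrium: Y = 340 + 0.58Y + 164
0.42Y = 504, so Y = 504/0.42 = 1200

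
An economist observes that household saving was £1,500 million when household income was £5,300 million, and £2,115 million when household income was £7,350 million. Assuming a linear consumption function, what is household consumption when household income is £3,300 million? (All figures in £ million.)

MPS = ΔS/ΔY = (2115 − 1500)/(7350 − 5300) = 615/2050 = 0.3
MPC = 1 − MPS = 0.7
Autonomous saving = 1500 − 0.3(5300) = -90, so a = 90
C = 90 + 0.7(3300) = 90 + 2310 = 2400

C = 2400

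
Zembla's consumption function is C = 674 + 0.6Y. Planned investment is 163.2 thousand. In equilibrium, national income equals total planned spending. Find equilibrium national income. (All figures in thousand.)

Y = 2093

Y = C + I = 674 + 0.6Y + 163.2
Y − 0.6Y = 837.2
0.4Y = 837.2, so Y = 837.2/0.4 = 2093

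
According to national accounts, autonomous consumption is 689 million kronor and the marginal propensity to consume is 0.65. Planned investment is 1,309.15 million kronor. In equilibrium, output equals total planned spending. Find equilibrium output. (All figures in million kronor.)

Y = 5709

Y = C + I = 689 + 0.65Y + 1309.15
Y − 0.65Y = 1998.15
0.35Y = 1998.15, so Y = 1998.15/0.35 = 5709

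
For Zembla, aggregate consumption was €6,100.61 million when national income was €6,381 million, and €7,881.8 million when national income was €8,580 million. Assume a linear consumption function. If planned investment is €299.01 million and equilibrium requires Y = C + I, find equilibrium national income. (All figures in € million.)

MPC = (7881.8 − 6100.61)/(8580 − 6381) = 1781.19/2199 = 0.81
a = 6100.61 − 0.81(6381) = 932
Equilibrium: Y = 932 + 0.81Y + 299.01
0.19Y = 1231.01, so Y = 1231.01/0.19 = 6479

Y = 6479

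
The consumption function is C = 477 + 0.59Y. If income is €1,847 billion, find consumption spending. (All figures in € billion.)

C = 1566.73

C = 477 + 0.59(1847) = 477 + 1089.73 = 1566.73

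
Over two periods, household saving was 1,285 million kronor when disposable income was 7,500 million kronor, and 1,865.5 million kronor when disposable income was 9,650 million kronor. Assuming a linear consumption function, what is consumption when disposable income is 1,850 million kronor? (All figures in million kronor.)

C = 2090.5

MPS = ΔS/ΔY = (1865.5 − 1285)/(9650 − 7500) = 580.5/2150 = 0.27
MPC = 1 − MPS = 0.73
Autonomous saving = 1285 − 0.27(7500) = -740, so a = 740
C = 740 + 0.73(1850) = 740 + 1350.5 = 2090.5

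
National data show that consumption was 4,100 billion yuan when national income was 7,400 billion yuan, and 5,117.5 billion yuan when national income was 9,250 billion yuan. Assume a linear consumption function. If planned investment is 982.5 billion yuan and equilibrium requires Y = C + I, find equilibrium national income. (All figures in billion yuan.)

Y = 2250

MPC = (5117.5 − 4100)/(9250 − 7400) = 1017.5/1850 = 0.55
a = 4100 − 0.55(7400) = 30
Equilibrium: Y = 30 + 0.55Y + 982.5
0.45Y = 1012.5, so Y = 1012.5/0.45 = 2250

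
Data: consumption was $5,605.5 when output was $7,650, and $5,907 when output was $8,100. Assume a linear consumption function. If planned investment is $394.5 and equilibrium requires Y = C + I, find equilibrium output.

MPC = (5907 − 5605.5)/(8100 − 7650) = 301.5/450 = 0.67
a = 5605.5 − 0.67(7650) = 480
Equilibrium: Y = 480 + 0.67Y + 394.5
0.33Y = 874.5, so Y = 874.5/0.33 = 2650

Y = 2650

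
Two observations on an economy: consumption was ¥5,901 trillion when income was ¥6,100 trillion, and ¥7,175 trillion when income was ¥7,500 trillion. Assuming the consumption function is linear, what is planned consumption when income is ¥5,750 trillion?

MPC = (7175 − 5901)/(7500 − 6100) = 1274/1400 = 0.91
a = 5901 − 0.91(6100) = 5901 − 5551 = 350
C = 350 + 0.91(5750) = 350 + 5232.5 = 5582.5

C = 5582.5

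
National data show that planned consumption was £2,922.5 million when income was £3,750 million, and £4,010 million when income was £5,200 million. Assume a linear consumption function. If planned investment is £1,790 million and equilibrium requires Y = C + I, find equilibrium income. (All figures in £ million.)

MPC = (4010 − 2922.5)/(5200 − 3750) = 1087.5/1450 = 0.75
a = 2922.5 − 0.75(3750) = 110
Equilibrium: Y = 110 + 0.75Y + 1790
0.25Y = 1900, so Y = 1900/0.25 = 7600

Y = 7600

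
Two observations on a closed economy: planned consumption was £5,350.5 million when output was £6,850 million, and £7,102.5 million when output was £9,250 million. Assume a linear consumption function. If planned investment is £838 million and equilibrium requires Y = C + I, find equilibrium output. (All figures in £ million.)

MPC = (7102.5 − 5350.5)/(9250 − 6850) = 1752/2400 = 0.73
a = 5350.5 − 0.73(6850) = 350
Equilibrium: Y = 350 + 0.73Y + 838
0.27Y = 1188, so Y = 1188/0.27 = 4400

Y = 4400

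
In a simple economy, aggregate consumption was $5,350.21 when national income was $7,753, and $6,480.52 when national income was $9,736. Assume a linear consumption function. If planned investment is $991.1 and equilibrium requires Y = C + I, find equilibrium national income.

Y = 4470

MPC = (6480.52 − 5350.21)/(9736 − 7753) = 1130.31/1983 = 0.57
a = 5350.21 − 0.57(7753) = 931
Equilibrium: Y = 931 + 0.57Y + 991.1
0.43Y = 1922.1, so Y = 1922.1/0.43 = 4470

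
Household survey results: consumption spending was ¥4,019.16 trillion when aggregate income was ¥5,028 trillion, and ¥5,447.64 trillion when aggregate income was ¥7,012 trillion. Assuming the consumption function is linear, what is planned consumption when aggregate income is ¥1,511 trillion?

C = 1486.92

MPC = (5447.64 − 4019.16)/(7012 − 5028) = 1428.48/1984 = 0.72
a = 4019.16 − 0.72(5028) = 4019.16 − 3620.16 = 399
C = 399 + 0.72(1511) = 399 + 1087.92 = 1486.92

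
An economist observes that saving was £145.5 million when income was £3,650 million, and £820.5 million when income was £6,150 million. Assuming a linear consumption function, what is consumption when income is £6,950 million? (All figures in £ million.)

C = 5913.5

MPS = ΔS/ΔY = (820.5 − 145.5)/(6150 − 3650) = 675/2500 = 0.27
MPC = 1 − MPS = 0.73
Autonomous saving = 145.5 − 0.27(3650) = -840, so a = 840
C = 840 + 0.73(6950) = 840 + 5073.5 = 5913.5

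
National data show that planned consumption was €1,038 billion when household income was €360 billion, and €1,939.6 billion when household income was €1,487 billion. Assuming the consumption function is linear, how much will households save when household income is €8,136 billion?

S = 877.2

MPC = (1939.6 − 1038)/(1487 − 360) = 901.6/1127 = 0.8
a = 1038 − 0.8(360) = 1038 − 288 = 750
C = 750 + 0.8(8136) = 7258.8
S = 8136 − 7258.8 = 877.2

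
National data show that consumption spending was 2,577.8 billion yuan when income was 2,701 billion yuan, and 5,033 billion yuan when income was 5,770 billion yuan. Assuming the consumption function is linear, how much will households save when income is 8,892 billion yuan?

MPC = (5033 − 2577.8)/(5770 − 2701) = 2455.2/3069 = 0.8
a = 2577.8 − 0.8(2701) = 2577.8 − 2160.8 = 417
C = 417 + 0.8(8892) = 7530.6
S = 8892 − 7530.6 = 1361.4

S = 1361.4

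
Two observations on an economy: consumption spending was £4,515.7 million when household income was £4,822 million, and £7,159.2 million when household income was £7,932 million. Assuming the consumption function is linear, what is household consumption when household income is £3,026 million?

MPC = (7159.2 − 4515.7)/(7932 − 4822) = 2643.5/3110 = 0.85
a = 4515.7 − 0.85(4822) = 4515.7 − 4098.7 = 417
C = 417 + 0.85(3026) = 417 + 2572.1 = 2989.1

C = 2989.1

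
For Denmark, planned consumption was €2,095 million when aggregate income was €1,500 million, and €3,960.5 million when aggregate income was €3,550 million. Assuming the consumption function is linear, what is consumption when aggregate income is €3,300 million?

MPC = (3960.5 − 2095)/(3550 − 1500) = 1865.5/2050 = 0.91
a = 2095 − 0.91(1500) = 2095 − 1365 = 730
C = 730 + 0.91(3300) = 730 + 3003 = 3733

C = 3733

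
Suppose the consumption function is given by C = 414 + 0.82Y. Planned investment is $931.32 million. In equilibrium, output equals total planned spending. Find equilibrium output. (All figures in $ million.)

Y = 7474

Y = C + I = 414 + 0.82Y + 931.32
Y − 0.82Y = 1345.32
0.18Y = 1345.32, so Y = 1345.32/0.18 = 7474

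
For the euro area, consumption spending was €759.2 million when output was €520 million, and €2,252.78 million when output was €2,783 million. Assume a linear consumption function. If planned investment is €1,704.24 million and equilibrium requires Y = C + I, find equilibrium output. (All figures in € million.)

Y = 6236

MPC = (2252.78 − 759.2)/(2783 − 520) = 1493.58/2263 = 0.66
a = 759.2 − 0.66(520) = 416
Equilibrium: Y = 416 + 0.66Y + 1704.24
0.34Y = 2120.24, so Y = 2120.24/0.34 = 6236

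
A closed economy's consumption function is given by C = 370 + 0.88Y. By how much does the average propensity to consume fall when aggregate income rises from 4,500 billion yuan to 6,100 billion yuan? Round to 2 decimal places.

ΔAPC = 0.02

At Y = 4500: C = 370 + 0.88(4500) = 4330, APC = 4330/4500 = 0.962
At Y = 6100: C = 5738, APC = 5738/6100 = 0.941
Fall in APC = 0.962 − 0.941 = 0.021 ≈ 0.02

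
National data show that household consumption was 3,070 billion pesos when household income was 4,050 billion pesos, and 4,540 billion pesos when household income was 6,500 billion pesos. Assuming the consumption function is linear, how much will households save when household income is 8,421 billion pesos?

MPC = (4540 − 3070)/(6500 − 4050) = 1470/2450 = 0.6
a = 3070 − 0.6(4050) = 3070 − 2430 = 640
C = 640 + 0.6(8421) = 5692.6
S = 8421 − 5692.6 = 2728.4

S = 2728.4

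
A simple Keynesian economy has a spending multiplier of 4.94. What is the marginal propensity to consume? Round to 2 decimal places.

MPC = 0.80

k = 1/(1 − MPC), so 1 − MPC = 1/k = 1/4.94 = 0.2024
MPC = 1 − 0.2024 = 0.80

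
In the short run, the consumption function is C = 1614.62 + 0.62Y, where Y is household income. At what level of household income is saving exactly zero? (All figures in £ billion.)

Y = 4249

At break-even, C = Y: 1614.62 + 0.62Y = Y
0.38Y = 1614.62, so Y = 1614.62/0.38 = 4249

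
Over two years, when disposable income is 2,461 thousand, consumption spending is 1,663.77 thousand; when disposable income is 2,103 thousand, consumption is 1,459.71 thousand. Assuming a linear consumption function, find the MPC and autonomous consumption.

MPC = 0.57; a = 261

MPC = ΔC/ΔY = (1663.77 − 1459.71)/(2461 − 2103) = 204.06/358 = 0.57
a = C − MPC·Y = 1459.71 − 0.57(2103) = 1459.71 − 1198.71 = 261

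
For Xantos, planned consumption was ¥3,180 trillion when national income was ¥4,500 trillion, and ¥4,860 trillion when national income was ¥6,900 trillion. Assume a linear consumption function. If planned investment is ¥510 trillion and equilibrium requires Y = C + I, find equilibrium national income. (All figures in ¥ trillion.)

Y = 1800

MPC = (4860 − 3180)/(6900 − 4500) = 1680/2400 = 0.7
a = 3180 − 0.7(4500) = 30
Equilibrium: Y = 30 + 0.7Y + 510
0.3Y = 540, so Y = 540/0.3 = 1800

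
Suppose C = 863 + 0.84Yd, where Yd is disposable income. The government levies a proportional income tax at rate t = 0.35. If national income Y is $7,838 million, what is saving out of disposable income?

Yd = (1 − 0.35)(7838) = 0.65(7838) = 5094.7
C = 863 + 0.84(5094.7) = 863 + 4279.548 = 5142.548
S = Yd − C = 5094.7 − 5142.548 = -47.848

S = -47.848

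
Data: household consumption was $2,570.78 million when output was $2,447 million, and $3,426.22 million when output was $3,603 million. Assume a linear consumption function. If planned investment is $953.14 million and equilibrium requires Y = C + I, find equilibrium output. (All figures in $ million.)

Y = 6589

MPC = (3426.22 − 2570.78)/(3603 − 2447) = 855.44/1156 = 0.74
a = 2570.78 − 0.74(2447) = 760
Equilibrium: Y = 760 + 0.74Y + 953.14
0.26Y = 1713.14, so Y = 1713.14/0.26 = 6589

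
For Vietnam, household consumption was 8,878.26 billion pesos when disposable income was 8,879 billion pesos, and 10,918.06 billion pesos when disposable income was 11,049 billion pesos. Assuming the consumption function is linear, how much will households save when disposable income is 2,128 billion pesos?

S = -404.32

MPC = (10918.06 − 8878.26)/(11049 − 8879) = 2039.8/2170 = 0.94
a = 8878.26 − 0.94(8879) = 8878.26 − 8346.26 = 532
C = 532 + 0.94(2128) = 2532.32
S = 2128 − 2532.32 = -404.32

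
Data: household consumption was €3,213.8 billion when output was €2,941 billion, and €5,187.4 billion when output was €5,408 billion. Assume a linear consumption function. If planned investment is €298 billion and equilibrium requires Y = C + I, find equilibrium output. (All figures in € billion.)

MPC = (5187.4 − 3213.8)/(5408 − 2941) = 1973.6/2467 = 0.8
a = 3213.8 − 0.8(2941) = 861
Equilibrium: Y = 861 + 0.8Y + 298
0.2Y = 1159, so Y = 1159/0.2 = 5795

Y = 5795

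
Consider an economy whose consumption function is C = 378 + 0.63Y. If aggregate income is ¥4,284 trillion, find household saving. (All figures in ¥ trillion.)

C = 378 + 0.63(4284) = 378 + 2698.92 = 3076.92
S = Y − C = 4284 − 3076.92 = 1207.08

S = 1207.08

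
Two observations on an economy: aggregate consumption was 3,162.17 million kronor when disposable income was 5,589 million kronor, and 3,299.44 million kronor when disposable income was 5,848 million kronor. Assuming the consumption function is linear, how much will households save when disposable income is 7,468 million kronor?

S = 3309.96

MPC = (3299.44 − 3162.17)/(5848 − 5589) = 137.27/259 = 0.53
a = 3162.17 − 0.53(5589) = 3162.17 − 2962.17 = 200
C = 200 + 0.53(7468) = 4158.04
S = 7468 − 4158.04 = 3309.96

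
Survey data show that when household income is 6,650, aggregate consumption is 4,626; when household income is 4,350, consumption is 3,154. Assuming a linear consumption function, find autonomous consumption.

MPC = ΔC/ΔY = (4626 − 3154)/(6650 − 4350) = 1472/2300 = 0.64
a = C − MPC·Y = 3154 − 0.64(4350) = 3154 − 2784 = 370

a = 370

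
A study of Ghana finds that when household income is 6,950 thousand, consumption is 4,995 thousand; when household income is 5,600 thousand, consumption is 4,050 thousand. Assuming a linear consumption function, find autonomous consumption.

MPC = ΔC/ΔY = (4995 − 4050)/(6950 − 5600) = 945/1350 = 0.7
a = C − MPC·Y = 4050 − 0.7(5600) = 4050 − 3920 = 130

a = 130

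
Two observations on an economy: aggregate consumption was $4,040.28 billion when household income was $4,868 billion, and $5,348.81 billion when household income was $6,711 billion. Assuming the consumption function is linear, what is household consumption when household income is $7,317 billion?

C = 5779.07

MPC = (5348.81 − 4040.28)/(6711 − 4868) = 1308.53/1843 = 0.71
a = 4040.28 − 0.71(4868) = 4040.28 − 3456.28 = 584
C = 584 + 0.71(7317) = 584 + 5195.07 = 5779.07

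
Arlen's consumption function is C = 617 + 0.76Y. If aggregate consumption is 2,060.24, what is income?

Y = 1899

617 + 0.76Y = 2060.24
0.76Y = 1443.24, so Y = 1443.24/0.76 = 1899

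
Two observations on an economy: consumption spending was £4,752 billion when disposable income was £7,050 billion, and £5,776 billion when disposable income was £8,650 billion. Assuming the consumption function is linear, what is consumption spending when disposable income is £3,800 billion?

MPC = (5776 − 4752)/(8650 − 7050) = 1024/1600 = 0.64
a = 4752 − 0.64(7050) = 4752 − 4512 = 240
C = 240 + 0.64(3800) = 240 + 2432 = 2672

C = 2672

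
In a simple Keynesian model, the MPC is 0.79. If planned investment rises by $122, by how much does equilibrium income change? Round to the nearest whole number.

The multiplier is 1/(1 − MPC) = 1/0.21.
ΔY = 122/0.21 = 580.95 ≈ 581

ΔY ≈ 581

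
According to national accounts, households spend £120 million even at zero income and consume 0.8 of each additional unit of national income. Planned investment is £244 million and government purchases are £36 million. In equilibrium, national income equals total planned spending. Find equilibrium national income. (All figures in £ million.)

Y = 2000

Y = C + I + G = 120 + 0.8Y + 244 + 36
Y − 0.8Y = 400
0.2Y = 400, so Y = 400/0.2 = 2000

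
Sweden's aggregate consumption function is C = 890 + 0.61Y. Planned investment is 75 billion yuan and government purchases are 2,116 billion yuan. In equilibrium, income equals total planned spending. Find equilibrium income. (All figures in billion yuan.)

Y = 7900

Y = C + I + G = 890 + 0.61Y + 75 + 2116
Y − 0.61Y = 3081
0.39Y = 3081, so Y = 3081/0.39 = 7900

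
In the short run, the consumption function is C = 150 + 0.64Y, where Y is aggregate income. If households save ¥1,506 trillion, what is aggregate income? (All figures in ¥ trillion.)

S = Y − C = -150 + 0.36Y
-150 + 0.36Y = 1506, so 0.36Y = 1656 and Y = 4600

Y = 4600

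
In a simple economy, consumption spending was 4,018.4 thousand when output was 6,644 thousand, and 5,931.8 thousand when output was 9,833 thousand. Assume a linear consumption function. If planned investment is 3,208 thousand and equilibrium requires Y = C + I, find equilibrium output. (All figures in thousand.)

MPC = (5931.8 − 4018.4)/(9833 − 6644) = 1913.4/3189 = 0.6
a = 4018.4 − 0.6(6644) = 32
Equilibrium: Y = 32 + 0.6Y + 3208
0.4Y = 3240, so Y = 3240/0.4 = 8100

Y = 8100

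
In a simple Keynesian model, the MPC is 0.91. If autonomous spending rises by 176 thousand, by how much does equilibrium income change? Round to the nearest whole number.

The multiplier is 1/(1 − MPC) = 1/0.09.
ΔY = 176/0.09 = 1955.56 ≈ 1956

ΔY ≈ 1956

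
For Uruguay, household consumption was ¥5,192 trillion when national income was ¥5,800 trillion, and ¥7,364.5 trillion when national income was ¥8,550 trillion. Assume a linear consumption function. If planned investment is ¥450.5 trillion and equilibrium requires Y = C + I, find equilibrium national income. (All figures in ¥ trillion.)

MPC = (7364.5 − 5192)/(8550 − 5800) = 2172.5/2750 = 0.79
a = 5192 − 0.79(5800) = 610
Equilibrium: Y = 610 + 0.79Y + 450.5
0.21Y = 1060.5, so Y = 1060.5/0.21 = 5050

Y = 5050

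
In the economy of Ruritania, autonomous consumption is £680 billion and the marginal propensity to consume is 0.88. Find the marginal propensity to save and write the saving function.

MPS = 0.12; S = -680 + 0.12Y

MPS = 1 − MPC = 1 − 0.88 = 0.12
S = Y − C = -680 + 0.12Y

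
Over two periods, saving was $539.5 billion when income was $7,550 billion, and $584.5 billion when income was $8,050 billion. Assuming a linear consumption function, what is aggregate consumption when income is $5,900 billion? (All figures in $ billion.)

C = 5509

MPS = ΔS/ΔY = (584.5 − 539.5)/(8050 − 7550) = 45/500 = 0.09
MPC = 1 − MPS = 0.91
Autonomous saving = 539.5 − 0.09(7550) = -140, so a = 140
C = 140 + 0.91(5900) = 140 + 5369 = 5509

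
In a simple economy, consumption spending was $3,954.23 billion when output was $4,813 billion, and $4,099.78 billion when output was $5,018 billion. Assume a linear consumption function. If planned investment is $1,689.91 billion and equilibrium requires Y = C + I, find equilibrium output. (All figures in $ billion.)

MPC = (4099.78 − 3954.23)/(5018 − 4813) = 145.55/205 = 0.71
a = 3954.23 − 0.71(4813) = 537
Equilibrium: Y = 537 + 0.71Y + 1689.91
0.29Y = 2226.91, so Y = 2226.91/0.29 = 7679

Y = 7679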